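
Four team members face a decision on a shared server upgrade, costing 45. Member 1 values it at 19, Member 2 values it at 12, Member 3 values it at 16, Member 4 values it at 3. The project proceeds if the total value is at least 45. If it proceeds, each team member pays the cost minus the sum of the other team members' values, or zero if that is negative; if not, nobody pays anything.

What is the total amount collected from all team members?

Total value 50 ≥ cost 45, so it is built.
Member 1: others sum to 31; max(0, 45 - 31) = 14.
Member 2: others sum to 38; max(0, 45 - 38) = 7.
Member 3: others sum to 34; max(0, 45 - 34) = 11.
Member 4: others sum to 47; max(0, 45 - 47) = 0.
Total collected = 14 + 7 + 11 + 0 = 32.

32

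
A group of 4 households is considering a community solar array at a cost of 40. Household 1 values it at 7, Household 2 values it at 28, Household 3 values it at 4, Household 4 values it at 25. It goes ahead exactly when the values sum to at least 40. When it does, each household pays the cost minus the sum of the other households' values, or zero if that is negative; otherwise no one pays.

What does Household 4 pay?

1

Total value 64 ≥ cost 40, so the project is built.
The other households' values sum to 39.
Cost minus that sum is 40 - 39 = 1.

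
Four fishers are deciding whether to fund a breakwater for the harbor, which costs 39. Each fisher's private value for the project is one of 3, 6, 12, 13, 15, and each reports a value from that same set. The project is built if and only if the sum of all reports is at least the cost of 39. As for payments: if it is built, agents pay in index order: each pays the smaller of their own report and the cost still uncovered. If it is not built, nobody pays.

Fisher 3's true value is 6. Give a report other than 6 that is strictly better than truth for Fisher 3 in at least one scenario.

3

Suppose Fisher 1 reports 6, Fisher 2 reports 15 and Fisher 4 reports 15.
Report 6: project built, pays 6, utility 6 - 6 = 0.
Report 3: project built, pays 3, utility 6 - 3 = 3.
So reporting 3 beats truth here (3 > 0).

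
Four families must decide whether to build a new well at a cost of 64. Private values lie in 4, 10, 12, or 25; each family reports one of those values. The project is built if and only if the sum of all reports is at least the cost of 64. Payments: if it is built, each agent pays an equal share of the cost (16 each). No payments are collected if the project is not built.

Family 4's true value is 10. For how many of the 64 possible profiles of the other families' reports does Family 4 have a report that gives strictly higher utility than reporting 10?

Others report (4, 25, 25): truth gives -6; report 4 gives 0 > -6. Violating.
Others report (25, 4, 25): truth gives -6; report 4 gives 0 > -6. Violating.
Others report (25, 25, 4): truth gives -6; report 4 gives 0 > -6. Violating.
Others report (4, 4, 4): truth gives 0; no alternative beats it.
Others report (4, 4, 10): truth gives 0; no alternative beats it.
(Checking all 64 profiles: 3 have a profitable deviation, 61 do not.)

3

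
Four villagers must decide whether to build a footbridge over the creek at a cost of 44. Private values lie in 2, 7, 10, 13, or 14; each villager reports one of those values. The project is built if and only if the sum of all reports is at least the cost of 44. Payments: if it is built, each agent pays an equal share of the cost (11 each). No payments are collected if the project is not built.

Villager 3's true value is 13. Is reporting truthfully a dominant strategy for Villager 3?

No

Consider the case where Villager 1 reports 2, Villager 2 reports 14 and Villager 4 reports 14.
Truthful report 13: project not built, utility 0.
Report 14 instead: project built, pays 11, utility 13 - 11 = 2.
Since 2 > 0, reporting 14 is strictly better here, so truthful reporting is not dominant.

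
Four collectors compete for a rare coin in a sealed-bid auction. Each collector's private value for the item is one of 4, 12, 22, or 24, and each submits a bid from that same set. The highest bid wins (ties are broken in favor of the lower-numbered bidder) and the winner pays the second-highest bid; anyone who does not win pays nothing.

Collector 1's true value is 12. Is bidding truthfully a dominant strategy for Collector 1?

Check each profile of the others' bids and compare truth against every alternative bid.
Others bid (4, 4, 4): truth gives 8, best alternative gives 8.
Others bid (4, 4, 12): truth gives 0, best alternative gives 0.
Others bid (4, 4, 22): truth gives 0, best alternative gives 0.
Others bid (4, 4, 24): truth gives 0, best alternative gives 0.
Others bid (4, 12, 4): truth gives 0, best alternative gives 0.
Others bid (4, 12, 12): truth gives 0, best alternative gives 0.
(Remaining 58 profiles checked similarly; truth is weakly best in each.)
In every case the truthful bid is at least as good as any alternative, so it is a dominant strategy.

Yes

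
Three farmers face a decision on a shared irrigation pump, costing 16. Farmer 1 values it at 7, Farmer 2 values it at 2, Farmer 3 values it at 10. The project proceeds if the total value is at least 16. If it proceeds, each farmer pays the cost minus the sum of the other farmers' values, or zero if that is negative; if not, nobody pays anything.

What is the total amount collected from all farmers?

Total value 19 ≥ cost 16, so it is built.
Farmer 1: others sum to 12; max(0, 16 - 12) = 4.
Farmer 2: others sum to 17; max(0, 16 - 17) = 0.
Farmer 3: others sum to 9; max(0, 16 - 9) = 7.
Total collected = 4 + 0 + 7 = 11.

11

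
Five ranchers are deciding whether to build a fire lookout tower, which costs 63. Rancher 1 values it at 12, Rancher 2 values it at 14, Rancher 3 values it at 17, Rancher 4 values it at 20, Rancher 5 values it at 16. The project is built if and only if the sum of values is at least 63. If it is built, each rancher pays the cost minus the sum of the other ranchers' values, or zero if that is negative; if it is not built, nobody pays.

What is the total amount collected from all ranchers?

Total value 79 ≥ cost 63, so it is built.
Rancher 1: others sum to 67; max(0, 63 - 67) = 0.
Rancher 2: others sum to 65; max(0, 63 - 65) = 0.
Rancher 3: others sum to 62; max(0, 63 - 62) = 1.
Rancher 4: others sum to 59; max(0, 63 - 59) = 4.
Rancher 5: others sum to 63; max(0, 63 - 63) = 0.
Total collected = 0 + 0 + 1 + 4 + 0 = 5.

5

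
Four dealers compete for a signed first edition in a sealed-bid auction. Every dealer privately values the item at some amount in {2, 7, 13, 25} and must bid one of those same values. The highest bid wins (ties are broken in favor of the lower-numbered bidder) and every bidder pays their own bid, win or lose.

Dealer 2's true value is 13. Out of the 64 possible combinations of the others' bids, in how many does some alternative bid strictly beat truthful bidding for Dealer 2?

Others bid (2, 2, 2): truth gives 0; bid 7 gives 6 > 0. Violating.
Others bid (2, 2, 7): truth gives 0; bid 7 gives 6 > 0. Violating.
Others bid (2, 2, 25): truth gives -13; bid 2 gives -2 > -13. Violating.
Others bid (2, 7, 2): truth gives 0; bid 7 gives 6 > 0. Violating.
Others bid (2, 2, 13): truth gives 0; no alternative beats it.
Others bid (2, 7, 13): truth gives 0; no alternative beats it.
(Checking all 64 profiles: 50 have a profitable deviation, 14 do not.)

50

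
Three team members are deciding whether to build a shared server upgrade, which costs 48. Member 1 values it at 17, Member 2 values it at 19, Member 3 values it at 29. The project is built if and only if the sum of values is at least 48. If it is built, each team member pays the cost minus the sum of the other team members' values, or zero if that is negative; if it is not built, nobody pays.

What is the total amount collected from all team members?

Total value 65 ≥ cost 48, so it is built.
Member 1: others sum to 48; max(0, 48 - 48) = 0.
Member 2: others sum to 46; max(0, 48 - 46) = 2.
Member 3: others sum to 36; max(0, 48 - 36) = 12.
Total collected = 0 + 2 + 12 = 14.

14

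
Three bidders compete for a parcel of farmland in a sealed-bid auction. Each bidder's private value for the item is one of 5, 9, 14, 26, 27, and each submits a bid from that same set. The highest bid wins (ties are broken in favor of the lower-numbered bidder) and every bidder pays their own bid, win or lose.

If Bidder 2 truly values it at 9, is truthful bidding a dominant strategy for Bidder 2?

No

Consider the case where Bidder 1 bids 5 and Bidder 3 bids 14.
Truthful bid 9: loses but pays 9, utility -9.
Bid 5 instead: loses but pays 5, utility -5.
Since -5 > -9, bidding 5 is strictly better here, so truthful bidding is not dominant.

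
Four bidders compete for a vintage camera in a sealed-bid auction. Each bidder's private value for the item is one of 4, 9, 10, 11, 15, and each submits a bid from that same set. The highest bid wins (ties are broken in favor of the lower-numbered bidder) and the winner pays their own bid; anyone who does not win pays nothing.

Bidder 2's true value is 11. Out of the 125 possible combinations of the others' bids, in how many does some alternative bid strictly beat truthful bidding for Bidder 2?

18

Others bid (4, 4, 4): truth gives 0; bid 9 gives 2 > 0. Violating.
Others bid (4, 4, 9): truth gives 0; bid 9 gives 2 > 0. Violating.
Others bid (4, 4, 10): truth gives 0; bid 10 gives 1 > 0. Violating.
Others bid (4, 9, 4): truth gives 0; bid 9 gives 2 > 0. Violating.
Others bid (4, 4, 11): truth gives 0; no alternative beats it.
Others bid (4, 4, 15): truth gives 0; no alternative beats it.
(Checking all 125 profiles: 18 have a profitable deviation, 107 do not.)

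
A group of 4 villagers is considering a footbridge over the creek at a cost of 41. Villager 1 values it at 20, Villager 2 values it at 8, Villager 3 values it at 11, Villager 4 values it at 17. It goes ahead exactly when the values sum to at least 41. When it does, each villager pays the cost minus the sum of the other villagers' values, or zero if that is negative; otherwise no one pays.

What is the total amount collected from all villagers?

7

Total value 56 ≥ cost 41, so it is built.
Villager 1: others sum to 36; max(0, 41 - 36) = 5.
Villager 2: others sum to 48; max(0, 41 - 48) = 0.
Villager 3: others sum to 45; max(0, 41 - 45) = 0.
Villager 4: others sum to 39; max(0, 41 - 39) = 2.
Total collected = 5 + 0 + 0 + 2 = 7.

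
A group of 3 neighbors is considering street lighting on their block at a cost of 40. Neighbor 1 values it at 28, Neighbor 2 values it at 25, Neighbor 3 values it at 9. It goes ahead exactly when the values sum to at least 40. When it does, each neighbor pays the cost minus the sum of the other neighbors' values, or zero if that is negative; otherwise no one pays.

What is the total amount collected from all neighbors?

9

Total value 62 ≥ cost 40, so it is built.
Neighbor 1: others sum to 34; max(0, 40 - 34) = 6.
Neighbor 2: others sum to 37; max(0, 40 - 37) = 3.
Neighbor 3: others sum to 53; max(0, 40 - 53) = 0.
Total collected = 6 + 3 + 0 = 9.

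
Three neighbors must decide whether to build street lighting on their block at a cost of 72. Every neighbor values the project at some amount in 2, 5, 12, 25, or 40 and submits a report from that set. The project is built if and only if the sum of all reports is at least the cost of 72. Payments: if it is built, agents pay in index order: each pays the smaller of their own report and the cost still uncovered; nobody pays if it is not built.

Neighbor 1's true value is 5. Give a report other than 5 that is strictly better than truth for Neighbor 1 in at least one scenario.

2

Suppose Neighbor 2 reports 40 and Neighbor 3 reports 40.
Report 5: project built, pays 5, utility 5 - 5 = 0.
Report 2: project built, pays 2, utility 5 - 2 = 3.
So reporting 2 beats truth here (3 > 0).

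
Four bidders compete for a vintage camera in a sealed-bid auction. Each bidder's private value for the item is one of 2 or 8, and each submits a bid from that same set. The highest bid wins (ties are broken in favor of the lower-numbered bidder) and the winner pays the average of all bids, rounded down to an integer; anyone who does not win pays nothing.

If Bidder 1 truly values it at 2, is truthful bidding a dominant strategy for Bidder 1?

Check each profile of the others' bids and compare truth against every alternative bid.
Others bid (8, 8, 8): truth gives 0, best alternative gives -6.
Others bid (2, 8, 8): truth gives 0, best alternative gives -4.
Others bid (8, 2, 8): truth gives 0, best alternative gives -4.
Others bid (8, 8, 2): truth gives 0, best alternative gives -4.
Others bid (2, 2, 8): truth gives 0, best alternative gives -3.
Others bid (2, 8, 2): truth gives 0, best alternative gives -3.
(Remaining 2 profiles checked similarly; truth is weakly best in each.)
In every case the truthful bid is at least as good as any alternative, so it is a dominant strategy.

Yes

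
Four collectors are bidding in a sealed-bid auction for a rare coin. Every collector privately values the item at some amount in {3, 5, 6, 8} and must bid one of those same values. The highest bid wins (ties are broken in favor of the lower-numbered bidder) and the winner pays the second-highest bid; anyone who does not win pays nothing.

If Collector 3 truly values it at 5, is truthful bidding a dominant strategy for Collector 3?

Yes

Check each profile of the others' bids and compare truth against every alternative bid.
Others bid (3, 3, 3): truth gives 2, best alternative gives 2.
Others bid (3, 3, 5): truth gives 0, best alternative gives 0.
Others bid (3, 3, 6): truth gives 0, best alternative gives 0.
Others bid (3, 3, 8): truth gives 0, best alternative gives 0.
Others bid (3, 5, 3): truth gives 0, best alternative gives 0.
Others bid (3, 5, 5): truth gives 0, best alternative gives 0.
(Remaining 58 profiles checked similarly; truth is weakly best in each.)
In every case the truthful bid is at least as good as any alternative, so it is a dominant strategy.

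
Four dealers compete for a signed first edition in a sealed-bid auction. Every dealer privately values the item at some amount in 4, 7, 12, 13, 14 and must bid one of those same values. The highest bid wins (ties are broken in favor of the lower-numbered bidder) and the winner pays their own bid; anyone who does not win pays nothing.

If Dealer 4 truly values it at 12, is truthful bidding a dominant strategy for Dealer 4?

Consider the case where Dealer 1 bids 4, Dealer 2 bids 4 and Dealer 3 bids 4.
Truthful bid 12: wins, pays 12, utility 12 - 12 = 0.
Bid 7 instead: wins, pays 7, utility 12 - 7 = 5.
Since 5 > 0, bidding 7 is strictly better here, so truthful bidding is not dominant.

No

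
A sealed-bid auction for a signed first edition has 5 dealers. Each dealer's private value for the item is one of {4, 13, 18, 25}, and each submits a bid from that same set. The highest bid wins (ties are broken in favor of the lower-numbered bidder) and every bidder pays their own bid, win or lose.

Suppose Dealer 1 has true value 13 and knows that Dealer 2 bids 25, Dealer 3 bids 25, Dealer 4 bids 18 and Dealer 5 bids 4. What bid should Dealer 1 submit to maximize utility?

4

Bid 4: loses but pays 4, utility -4.
Bid 13: loses but pays 13, utility -13.
Bid 18: loses but pays 18, utility -18.
Bid 25: wins, pays 25, utility 13 - 25 = -12.
The best choice is 4 with utility -4.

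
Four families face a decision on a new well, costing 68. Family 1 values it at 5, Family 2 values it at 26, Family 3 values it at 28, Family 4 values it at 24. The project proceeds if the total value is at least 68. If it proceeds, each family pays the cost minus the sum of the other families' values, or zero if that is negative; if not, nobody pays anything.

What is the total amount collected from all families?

Total value 83 ≥ cost 68, so it is built.
Family 1: others sum to 78; max(0, 68 - 78) = 0.
Family 2: others sum to 57; max(0, 68 - 57) = 11.
Family 3: others sum to 55; max(0, 68 - 55) = 13.
Family 4: others sum to 59; max(0, 68 - 59) = 9.
Total collected = 0 + 11 + 13 + 9 = 33.

33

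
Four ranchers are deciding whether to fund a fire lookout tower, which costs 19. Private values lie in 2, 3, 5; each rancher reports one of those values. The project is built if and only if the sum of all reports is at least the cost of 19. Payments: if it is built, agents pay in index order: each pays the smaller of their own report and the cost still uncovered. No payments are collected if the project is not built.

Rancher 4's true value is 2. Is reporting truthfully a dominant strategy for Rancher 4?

Yes

Check each profile of the others' reports and compare truth against every alternative report.
Others report (2, 2, 2): truth gives 0, best alternative gives 0.
Others report (2, 2, 3): truth gives 0, best alternative gives 0.
Others report (2, 2, 5): truth gives 0, best alternative gives 0.
Others report (2, 3, 2): truth gives 0, best alternative gives 0.
Others report (2, 3, 3): truth gives 0, best alternative gives 0.
Others report (2, 3, 5): truth gives 0, best alternative gives 0.
(Remaining 21 profiles checked similarly; truth is weakly best in each.)
In every case the truthful report is at least as good as any alternative, so it is a dominant strategy.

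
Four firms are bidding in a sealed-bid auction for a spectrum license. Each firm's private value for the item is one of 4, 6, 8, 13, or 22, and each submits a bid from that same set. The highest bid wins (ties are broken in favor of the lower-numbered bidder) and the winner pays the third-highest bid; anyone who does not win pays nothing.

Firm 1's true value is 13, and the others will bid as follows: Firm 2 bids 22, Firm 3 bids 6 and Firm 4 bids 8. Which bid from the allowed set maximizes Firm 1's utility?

22

Bid 4: loses, pays 0, utility 0.
Bid 6: loses, pays 0, utility 0.
Bid 8: loses, pays 0, utility 0.
Bid 13: loses, pays 0, utility 0.
Bid 22: wins, pays 8, utility 13 - 8 = 5.
The best choice is 22 with utility 5.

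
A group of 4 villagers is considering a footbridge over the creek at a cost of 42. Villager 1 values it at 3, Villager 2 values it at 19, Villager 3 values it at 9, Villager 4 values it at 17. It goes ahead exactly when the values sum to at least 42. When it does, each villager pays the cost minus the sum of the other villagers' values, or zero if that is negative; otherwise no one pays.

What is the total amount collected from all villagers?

Total value 48 ≥ cost 42, so it is built.
Villager 1: others sum to 45; max(0, 42 - 45) = 0.
Villager 2: others sum to 29; max(0, 42 - 29) = 13.
Villager 3: others sum to 39; max(0, 42 - 39) = 3.
Villager 4: others sum to 31; max(0, 42 - 31) = 11.
Total collected = 0 + 13 + 3 + 11 = 27.

27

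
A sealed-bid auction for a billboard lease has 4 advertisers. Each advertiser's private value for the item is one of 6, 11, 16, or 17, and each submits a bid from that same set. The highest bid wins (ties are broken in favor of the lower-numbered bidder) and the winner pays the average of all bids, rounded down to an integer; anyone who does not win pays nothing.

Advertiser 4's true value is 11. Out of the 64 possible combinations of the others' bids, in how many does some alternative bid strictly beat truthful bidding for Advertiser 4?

3

Others bid (6, 6, 11): truth gives 0; bid 16 gives 2 > 0. Violating.
Others bid (6, 11, 6): truth gives 0; bid 16 gives 2 > 0. Violating.
Others bid (11, 6, 6): truth gives 0; bid 16 gives 2 > 0. Violating.
Others bid (6, 6, 6): truth gives 4; no alternative beats it.
Others bid (6, 6, 16): truth gives 0; no alternative beats it.
(Checking all 64 profiles: 3 have a profitable deviation, 61 do not.)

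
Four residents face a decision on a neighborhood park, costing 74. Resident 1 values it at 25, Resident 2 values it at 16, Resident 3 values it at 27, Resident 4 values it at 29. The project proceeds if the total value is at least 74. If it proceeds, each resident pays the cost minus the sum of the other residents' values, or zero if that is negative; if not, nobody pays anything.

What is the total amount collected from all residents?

Total value 97 ≥ cost 74, so it is built.
Resident 1: others sum to 72; max(0, 74 - 72) = 2.
Resident 2: others sum to 81; max(0, 74 - 81) = 0.
Resident 3: others sum to 70; max(0, 74 - 70) = 4.
Resident 4: others sum to 68; max(0, 74 - 68) = 6.
Total collected = 2 + 0 + 4 + 6 = 12.

12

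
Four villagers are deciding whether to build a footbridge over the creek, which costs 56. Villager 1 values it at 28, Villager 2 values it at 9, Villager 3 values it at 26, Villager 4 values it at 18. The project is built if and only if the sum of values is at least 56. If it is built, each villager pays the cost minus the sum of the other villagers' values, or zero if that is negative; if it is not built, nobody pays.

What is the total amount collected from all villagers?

4

Total value 81 ≥ cost 56, so it is built.
Villager 1: others sum to 53; max(0, 56 - 53) = 3.
Villager 2: others sum to 72; max(0, 56 - 72) = 0.
Villager 3: others sum to 55; max(0, 56 - 55) = 1.
Villager 4: others sum to 63; max(0, 56 - 63) = 0.
Total collected = 3 + 0 + 1 + 0 = 4.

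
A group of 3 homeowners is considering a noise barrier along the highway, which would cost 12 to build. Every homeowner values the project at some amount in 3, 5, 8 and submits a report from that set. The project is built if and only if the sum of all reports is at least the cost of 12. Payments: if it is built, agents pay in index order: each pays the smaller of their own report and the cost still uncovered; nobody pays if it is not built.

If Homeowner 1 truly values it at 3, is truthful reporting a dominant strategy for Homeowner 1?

Check each profile of the others' reports and compare truth against every alternative report.
Others report (3, 5): truth gives 0, best alternative gives -2.
Others report (3, 8): truth gives 0, best alternative gives -2.
Others report (5, 3): truth gives 0, best alternative gives -2.
Others report (5, 5): truth gives 0, best alternative gives -2.
Others report (5, 8): truth gives 0, best alternative gives -2.
Others report (8, 3): truth gives 0, best alternative gives -2.
(Remaining 3 profiles checked similarly; truth is weakly best in each.)
In every case the truthful report is at least as good as any alternative, so it is a dominant strategy.

Yes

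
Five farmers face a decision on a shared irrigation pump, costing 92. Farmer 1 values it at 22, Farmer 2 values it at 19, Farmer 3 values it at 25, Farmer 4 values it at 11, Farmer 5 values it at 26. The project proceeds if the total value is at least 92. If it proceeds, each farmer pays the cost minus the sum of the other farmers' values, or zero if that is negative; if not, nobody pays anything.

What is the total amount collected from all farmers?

48

Total value 103 ≥ cost 92, so it is built.
Farmer 1: others sum to 81; max(0, 92 - 81) = 11.
Farmer 2: others sum to 84; max(0, 92 - 84) = 8.
Farmer 3: others sum to 78; max(0, 92 - 78) = 14.
Farmer 4: others sum to 92; max(0, 92 - 92) = 0.
Farmer 5: others sum to 77; max(0, 92 - 77) = 15.
Total collected = 11 + 8 + 14 + 0 + 15 = 48.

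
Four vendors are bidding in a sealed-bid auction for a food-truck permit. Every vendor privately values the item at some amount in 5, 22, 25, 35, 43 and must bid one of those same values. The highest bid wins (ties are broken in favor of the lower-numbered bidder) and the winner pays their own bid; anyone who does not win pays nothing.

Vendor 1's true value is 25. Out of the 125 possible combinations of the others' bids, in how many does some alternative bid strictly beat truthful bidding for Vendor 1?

Others bid (5, 5, 5): truth gives 0; bid 5 gives 20 > 0. Violating.
Others bid (5, 5, 22): truth gives 0; bid 22 gives 3 > 0. Violating.
Others bid (5, 22, 5): truth gives 0; bid 22 gives 3 > 0. Violating.
Others bid (5, 22, 22): truth gives 0; bid 22 gives 3 > 0. Violating.
Others bid (5, 5, 25): truth gives 0; no alternative beats it.
Others bid (5, 5, 35): truth gives 0; no alternative beats it.
(Checking all 125 profiles: 8 have a profitable deviation, 117 do not.)

8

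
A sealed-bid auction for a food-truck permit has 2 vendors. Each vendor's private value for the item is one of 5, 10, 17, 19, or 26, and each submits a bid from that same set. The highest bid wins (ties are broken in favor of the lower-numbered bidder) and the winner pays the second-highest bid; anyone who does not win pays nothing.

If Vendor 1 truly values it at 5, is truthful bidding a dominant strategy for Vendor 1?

Check each profile of the others' bids and compare truth against every alternative bid.
Others bid (10): truth gives 0, best alternative gives -5.
Others bid (5): truth gives 0, best alternative gives 0.
Others bid (17): truth gives 0, best alternative gives 0.
Others bid (19): truth gives 0, best alternative gives 0.
Others bid (26): truth gives 0, best alternative gives 0.
In every case the truthful bid is at least as good as any alternative, so it is a dominant strategy.

Yes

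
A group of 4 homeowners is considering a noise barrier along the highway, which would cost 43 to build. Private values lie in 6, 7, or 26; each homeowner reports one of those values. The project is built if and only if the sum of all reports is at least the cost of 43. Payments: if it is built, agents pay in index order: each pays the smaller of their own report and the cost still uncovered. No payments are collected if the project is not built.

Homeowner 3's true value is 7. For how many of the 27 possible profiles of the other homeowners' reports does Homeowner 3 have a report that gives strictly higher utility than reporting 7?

16

Others report (6, 6, 26): truth gives 0; report 6 gives 1 > 0. Violating.
Others report (6, 7, 26): truth gives 0; report 6 gives 1 > 0. Violating.
Others report (6, 26, 6): truth gives 0; report 6 gives 1 > 0. Violating.
Others report (6, 26, 7): truth gives 0; report 6 gives 1 > 0. Violating.
Others report (6, 6, 6): truth gives 0; no alternative beats it.
Others report (6, 6, 7): truth gives 0; no alternative beats it.
(Checking all 27 profiles: 16 have a profitable deviation, 11 do not.)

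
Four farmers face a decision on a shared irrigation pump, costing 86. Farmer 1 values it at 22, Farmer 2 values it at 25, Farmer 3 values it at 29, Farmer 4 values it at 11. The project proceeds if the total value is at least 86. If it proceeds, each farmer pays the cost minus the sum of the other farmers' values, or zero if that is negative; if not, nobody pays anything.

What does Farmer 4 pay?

Total value 87 ≥ cost 86, so the project is built.
The other farmers' values sum to 76.
Cost minus that sum is 86 - 76 = 10.

10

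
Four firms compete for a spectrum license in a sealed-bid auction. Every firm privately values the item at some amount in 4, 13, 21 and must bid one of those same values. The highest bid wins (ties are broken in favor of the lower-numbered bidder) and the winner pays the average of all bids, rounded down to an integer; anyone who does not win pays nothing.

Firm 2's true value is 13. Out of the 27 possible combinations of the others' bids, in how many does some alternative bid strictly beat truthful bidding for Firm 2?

5

Others bid (4, 4, 21): truth gives 0; bid 21 gives 1 > 0. Violating.
Others bid (4, 21, 4): truth gives 0; bid 21 gives 1 > 0. Violating.
Others bid (13, 4, 4): truth gives 0; bid 21 gives 3 > 0. Violating.
Others bid (13, 4, 13): truth gives 0; bid 21 gives 1 > 0. Violating.
Others bid (4, 4, 4): truth gives 7; no alternative beats it.
Others bid (4, 4, 13): truth gives 5; no alternative beats it.
(Checking all 27 profiles: 5 have a profitable deviation, 22 do not.)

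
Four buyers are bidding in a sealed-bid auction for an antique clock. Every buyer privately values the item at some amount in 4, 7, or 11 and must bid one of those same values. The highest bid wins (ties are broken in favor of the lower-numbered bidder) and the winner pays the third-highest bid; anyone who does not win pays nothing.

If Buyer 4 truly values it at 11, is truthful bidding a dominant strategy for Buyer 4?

Check each profile of the others' bids and compare truth against every alternative bid.
Others bid (4, 4, 7): truth gives 7, best alternative gives 0.
Others bid (4, 7, 4): truth gives 7, best alternative gives 0.
Others bid (7, 4, 4): truth gives 7, best alternative gives 0.
Others bid (4, 7, 7): truth gives 4, best alternative gives 0.
Others bid (7, 4, 7): truth gives 4, best alternative gives 0.
Others bid (7, 7, 4): truth gives 4, best alternative gives 0.
(Remaining 21 profiles checked similarly; truth is weakly best in each.)
In every case the truthful bid is at least as good as any alternative, so it is a dominant strategy.

Yes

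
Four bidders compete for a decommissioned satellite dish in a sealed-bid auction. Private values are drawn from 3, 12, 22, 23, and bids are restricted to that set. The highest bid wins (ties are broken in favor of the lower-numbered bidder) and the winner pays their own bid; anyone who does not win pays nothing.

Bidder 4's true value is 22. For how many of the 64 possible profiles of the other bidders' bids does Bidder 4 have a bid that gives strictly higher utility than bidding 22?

Others bid (3, 3, 3): truth gives 0; bid 12 gives 10 > 0. Violating.
Others bid (3, 3, 12): truth gives 0; no alternative beats it.
Others bid (3, 3, 22): truth gives 0; no alternative beats it.
(Checking all 64 profiles: 1 has a profitable deviation, 63 do not.)

1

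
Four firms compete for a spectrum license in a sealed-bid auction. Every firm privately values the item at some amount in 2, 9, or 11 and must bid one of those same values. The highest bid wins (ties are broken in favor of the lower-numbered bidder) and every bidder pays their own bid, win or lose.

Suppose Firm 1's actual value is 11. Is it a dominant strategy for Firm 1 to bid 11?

Consider the case where Firm 2 bids 2, Firm 3 bids 2 and Firm 4 bids 2.
Truthful bid 11: wins, pays 11, utility 11 - 11 = 0.
Bid 2 instead: wins, pays 2, utility 11 - 2 = 9.
Since 9 > 0, bidding 2 is strictly better here, so truthful bidding is not dominant.

No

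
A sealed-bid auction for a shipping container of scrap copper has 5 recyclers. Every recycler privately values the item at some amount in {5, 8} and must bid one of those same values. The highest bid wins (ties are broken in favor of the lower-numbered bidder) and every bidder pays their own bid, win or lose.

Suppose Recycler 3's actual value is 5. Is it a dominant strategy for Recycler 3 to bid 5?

Consider the case where Recycler 1 bids 5, Recycler 2 bids 5, Recycler 4 bids 5 and Recycler 5 bids 5.
Truthful bid 5: loses but pays 5, utility -5.
Bid 8 instead: wins, pays 8, utility 5 - 8 = -3.
Since -3 > -5, bidding 8 is strictly better here, so truthful bidding is not dominant.

No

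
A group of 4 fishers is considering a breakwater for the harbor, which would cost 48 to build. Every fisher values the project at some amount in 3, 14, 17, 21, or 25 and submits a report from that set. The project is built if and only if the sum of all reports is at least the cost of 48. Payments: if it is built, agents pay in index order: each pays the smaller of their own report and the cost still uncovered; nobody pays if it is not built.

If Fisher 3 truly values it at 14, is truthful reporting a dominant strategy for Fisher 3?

Consider the case where Fisher 1 reports 3, Fisher 2 reports 17 and Fisher 4 reports 25.
Truthful report 14: project built, pays 14, utility 14 - 14 = 0.
Report 3 instead: project built, pays 3, utility 14 - 3 = 11.
Since 11 > 0, reporting 3 is strictly better here, so truthful reporting is not dominant.

No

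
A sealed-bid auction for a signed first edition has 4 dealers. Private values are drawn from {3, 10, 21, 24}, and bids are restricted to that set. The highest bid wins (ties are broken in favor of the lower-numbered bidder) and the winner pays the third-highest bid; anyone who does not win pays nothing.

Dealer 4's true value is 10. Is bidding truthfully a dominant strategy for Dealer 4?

No

Consider the case where Dealer 1 bids 3, Dealer 2 bids 3 and Dealer 3 bids 10.
Truthful bid 10: loses, pays 0, utility 0.
Bid 21 instead: wins, pays 3, utility 10 - 3 = 7.
Since 7 > 0, bidding 21 is strictly better here, so truthful bidding is not dominant.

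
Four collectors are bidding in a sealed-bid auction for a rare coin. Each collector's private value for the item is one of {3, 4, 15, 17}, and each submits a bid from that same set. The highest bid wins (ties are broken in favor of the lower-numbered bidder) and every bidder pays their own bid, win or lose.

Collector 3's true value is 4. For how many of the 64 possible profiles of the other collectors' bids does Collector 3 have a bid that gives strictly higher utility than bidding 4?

Others bid (3, 3, 15): truth gives -4; bid 3 gives -3 > -4. Violating.
Others bid (3, 3, 17): truth gives -4; bid 3 gives -3 > -4. Violating.
Others bid (3, 4, 3): truth gives -4; bid 3 gives -3 > -4. Violating.
Others bid (3, 4, 4): truth gives -4; bid 3 gives -3 > -4. Violating.
Others bid (3, 3, 3): truth gives 0; no alternative beats it.
Others bid (3, 3, 4): truth gives 0; no alternative beats it.
(Checking all 64 profiles: 62 have a profitable deviation, 2 do not.)

62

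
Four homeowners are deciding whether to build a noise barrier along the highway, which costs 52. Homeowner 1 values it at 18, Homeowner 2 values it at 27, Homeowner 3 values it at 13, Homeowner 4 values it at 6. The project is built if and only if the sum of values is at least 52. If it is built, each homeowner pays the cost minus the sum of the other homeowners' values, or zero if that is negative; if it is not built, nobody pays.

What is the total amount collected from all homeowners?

Total value 64 ≥ cost 52, so it is built.
Homeowner 1: others sum to 46; max(0, 52 - 46) = 6.
Homeowner 2: others sum to 37; max(0, 52 - 37) = 15.
Homeowner 3: others sum to 51; max(0, 52 - 51) = 1.
Homeowner 4: others sum to 58; max(0, 52 - 58) = 0.
Total collected = 6 + 15 + 1 + 0 = 22.

22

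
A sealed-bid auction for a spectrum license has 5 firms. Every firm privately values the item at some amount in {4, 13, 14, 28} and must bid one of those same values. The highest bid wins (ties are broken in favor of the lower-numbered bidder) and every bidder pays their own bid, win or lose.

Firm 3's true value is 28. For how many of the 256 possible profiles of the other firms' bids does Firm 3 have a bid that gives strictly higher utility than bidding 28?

Others bid (4, 4, 4, 4): truth gives 0; bid 13 gives 15 > 0. Violating.
Others bid (4, 4, 4, 13): truth gives 0; bid 13 gives 15 > 0. Violating.
Others bid (4, 4, 4, 14): truth gives 0; bid 14 gives 14 > 0. Violating.
Others bid (4, 4, 13, 4): truth gives 0; bid 13 gives 15 > 0. Violating.
Others bid (4, 4, 4, 28): truth gives 0; no alternative beats it.
Others bid (4, 4, 13, 28): truth gives 0; no alternative beats it.
(Checking all 256 profiles: 148 have a profitable deviation, 108 do not.)

148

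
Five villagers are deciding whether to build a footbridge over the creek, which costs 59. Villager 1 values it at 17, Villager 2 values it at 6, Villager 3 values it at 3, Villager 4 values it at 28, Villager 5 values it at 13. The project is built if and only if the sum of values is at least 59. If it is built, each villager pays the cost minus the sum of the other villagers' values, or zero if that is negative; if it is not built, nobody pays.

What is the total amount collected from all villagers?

34

Total value 67 ≥ cost 59, so it is built.
Villager 1: others sum to 50; max(0, 59 - 50) = 9.
Villager 2: others sum to 61; max(0, 59 - 61) = 0.
Villager 3: others sum to 64; max(0, 59 - 64) = 0.
Villager 4: others sum to 39; max(0, 59 - 39) = 20.
Villager 5: others sum to 54; max(0, 59 - 54) = 5.
Total collected = 9 + 0 + 0 + 20 + 5 = 34.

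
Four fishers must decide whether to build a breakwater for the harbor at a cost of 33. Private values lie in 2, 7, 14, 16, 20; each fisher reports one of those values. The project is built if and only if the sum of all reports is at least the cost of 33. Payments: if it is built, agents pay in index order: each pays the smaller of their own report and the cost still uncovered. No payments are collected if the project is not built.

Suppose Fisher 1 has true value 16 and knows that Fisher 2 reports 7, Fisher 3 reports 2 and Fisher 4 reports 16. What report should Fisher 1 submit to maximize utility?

14

Report 2: project not built, utility 0.
Report 7: project not built, utility 0.
Report 14: project built, pays 14, utility 16 - 14 = 2.
Report 16: project built, pays 16, utility 16 - 16 = 0.
Report 20: project built, pays 20, utility 16 - 20 = -4.
The best choice is 14 with utility 2.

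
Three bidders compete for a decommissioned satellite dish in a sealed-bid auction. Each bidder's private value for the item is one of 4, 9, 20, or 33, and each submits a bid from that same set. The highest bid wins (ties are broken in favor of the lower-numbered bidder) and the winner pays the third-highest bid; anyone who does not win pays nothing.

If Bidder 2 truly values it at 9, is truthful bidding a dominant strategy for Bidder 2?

Consider the case where Bidder 1 bids 4 and Bidder 3 bids 20.
Truthful bid 9: loses, pays 0, utility 0.
Bid 20 instead: wins, pays 4, utility 9 - 4 = 5.
Since 5 > 0, bidding 20 is strictly better here, so truthful bidding is not dominant.

No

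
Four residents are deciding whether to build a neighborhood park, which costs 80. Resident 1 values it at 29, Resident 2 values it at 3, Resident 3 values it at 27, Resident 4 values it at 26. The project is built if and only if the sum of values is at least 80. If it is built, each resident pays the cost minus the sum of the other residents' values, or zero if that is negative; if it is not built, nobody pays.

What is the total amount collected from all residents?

67

Total value 85 ≥ cost 80, so it is built.
Resident 1: others sum to 56; max(0, 80 - 56) = 24.
Resident 2: others sum to 82; max(0, 80 - 82) = 0.
Resident 3: others sum to 58; max(0, 80 - 58) = 22.
Resident 4: others sum to 59; max(0, 80 - 59) = 21.
Total collected = 24 + 0 + 22 + 21 = 67.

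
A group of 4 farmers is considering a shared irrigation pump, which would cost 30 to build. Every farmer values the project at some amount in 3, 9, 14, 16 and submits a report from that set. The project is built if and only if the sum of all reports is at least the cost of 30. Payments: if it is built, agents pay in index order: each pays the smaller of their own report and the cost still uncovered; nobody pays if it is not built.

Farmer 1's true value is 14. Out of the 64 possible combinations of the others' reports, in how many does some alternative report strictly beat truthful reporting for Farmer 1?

Others report (3, 3, 16): truth gives 0; report 9 gives 5 > 0. Violating.
Others report (3, 9, 9): truth gives 0; report 9 gives 5 > 0. Violating.
Others report (3, 9, 14): truth gives 0; report 9 gives 5 > 0. Violating.
Others report (3, 9, 16): truth gives 0; report 3 gives 11 > 0. Violating.
Others report (3, 3, 3): truth gives 0; no alternative beats it.
Others report (3, 3, 9): truth gives 0; no alternative beats it.
(Checking all 64 profiles: 57 have a profitable deviation, 7 do not.)

57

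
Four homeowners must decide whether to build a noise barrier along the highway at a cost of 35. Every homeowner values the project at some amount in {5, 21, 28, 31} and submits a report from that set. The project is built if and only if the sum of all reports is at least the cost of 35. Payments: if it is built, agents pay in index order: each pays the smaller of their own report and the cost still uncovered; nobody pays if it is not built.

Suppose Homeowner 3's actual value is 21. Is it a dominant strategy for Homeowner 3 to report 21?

Consider the case where Homeowner 1 reports 5, Homeowner 2 reports 5 and Homeowner 4 reports 21.
Truthful report 21: project built, pays 21, utility 21 - 21 = 0.
Report 5 instead: project built, pays 5, utility 21 - 5 = 16.
Since 16 > 0, reporting 5 is strictly better here, so truthful reporting is not dominant.

No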